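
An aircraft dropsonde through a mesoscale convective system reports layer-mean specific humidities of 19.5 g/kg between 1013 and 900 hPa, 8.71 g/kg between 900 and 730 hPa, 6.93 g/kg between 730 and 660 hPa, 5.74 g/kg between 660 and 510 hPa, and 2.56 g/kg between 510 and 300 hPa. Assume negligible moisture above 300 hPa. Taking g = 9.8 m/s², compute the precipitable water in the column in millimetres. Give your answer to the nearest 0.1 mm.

Precipitable water is the column-integrated vapour mass per unit area: PW = (1/g) Σ q̄ Δp, with q in kg/kg and Δp in Pa (1 kg/m² of water = 1 mm).
Layer 1013–900 hPa: Δp = 113 hPa = 11300 Pa, q̄ = 0.0195 kg/kg → 0.0195 × 11300 / 9.8 = 22.48 mm
Layer 900–730 hPa: Δp = 170 hPa = 17000 Pa, q̄ = 0.00871 kg/kg → 0.00871 × 17000 / 9.8 = 15.11 mm
Layer 730–660 hPa: Δp = 70 hPa = 7000 Pa, q̄ = 0.00693 kg/kg → 0.00693 × 7000 / 9.8 = 4.95 mm
Layer 660–510 hPa: Δp = 150 hPa = 15000 Pa, q̄ = 0.00574 kg/kg → 0.00574 × 15000 / 9.8 = 8.79 mm
Layer 510–300 hPa: Δp = 210 hPa = 21000 Pa, q̄ = 0.00256 kg/kg → 0.00256 × 21000 / 9.8 = 5.49 mm
PW = 22.48 + 15.11 + 4.95 + 8.79 + 5.49 = 56.82 ≈ 56.8 mm.

PW ≈ 56.8 mm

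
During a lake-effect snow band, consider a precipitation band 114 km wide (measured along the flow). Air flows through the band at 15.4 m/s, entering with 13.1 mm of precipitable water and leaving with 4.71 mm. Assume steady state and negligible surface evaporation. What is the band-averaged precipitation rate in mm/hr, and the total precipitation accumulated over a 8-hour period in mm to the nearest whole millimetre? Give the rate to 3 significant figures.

R ≈ 4.08 mm/hr; total ≈ 33 mm

Column moisture flux per unit crosswind length is F = V × PW.
Inflow: F_in = 15.4 × 13.1 = 201.74 mm·m/s
Outflow: F_out = 15.4 × 4.71 = 72.534 mm·m/s
Steady-state rate R = (F_in − F_out)/L = (201.74 − 72.534) / 114000 m = 1.133e-03 mm/s.
R = 1.133e-03 × 3600 = 4.08 mm/hr.
Over 8 h: total = 4.08 × 8 = 32.64 ≈ 33 mm.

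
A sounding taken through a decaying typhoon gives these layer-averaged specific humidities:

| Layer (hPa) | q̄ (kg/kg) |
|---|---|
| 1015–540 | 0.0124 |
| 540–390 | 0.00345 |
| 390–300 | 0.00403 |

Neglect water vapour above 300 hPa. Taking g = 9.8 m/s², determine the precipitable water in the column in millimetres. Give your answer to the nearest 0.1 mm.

PW ≈ 69.1 mm

Precipitable water is the column-integrated vapour mass per unit area: PW = (1/g) Σ q̄ Δp, with q in kg/kg and Δp in Pa (1 kg/m² of water = 1 mm).
Layer 1015–540 hPa: Δp = 475 hPa = 47500 Pa, q̄ = 0.0124 kg/kg → 0.0124 × 47500 / 9.8 = 60.10 mm
Layer 540–390 hPa: Δp = 150 hPa = 15000 Pa, q̄ = 0.00345 kg/kg → 0.00345 × 15000 / 9.8 = 5.28 mm
Layer 390–300 hPa: Δp = 90 hPa = 9000 Pa, q̄ = 0.00403 kg/kg → 0.00403 × 9000 / 9.8 = 3.70 mm
PW = 60.10 + 5.28 + 3.70 = 69.08 ≈ 69.1 mm.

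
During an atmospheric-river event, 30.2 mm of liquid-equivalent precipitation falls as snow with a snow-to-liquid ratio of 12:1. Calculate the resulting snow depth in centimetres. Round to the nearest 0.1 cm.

Snow depth = liquid × ratio = 30.2 mm × 12 = 362.4 mm = 36.2 cm.

snow depth ≈ 36.2 cm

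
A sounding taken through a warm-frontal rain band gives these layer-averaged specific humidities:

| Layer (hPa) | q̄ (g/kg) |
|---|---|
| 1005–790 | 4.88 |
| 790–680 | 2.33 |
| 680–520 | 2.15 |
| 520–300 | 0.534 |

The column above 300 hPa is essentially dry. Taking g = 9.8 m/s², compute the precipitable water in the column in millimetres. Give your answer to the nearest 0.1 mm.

Precipitable water is the column-integrated vapour mass per unit area: PW = (1/g) Σ q̄ Δp, with q in kg/kg and Δp in Pa (1 kg/m² of water = 1 mm).
Layer 1005–790 hPa: Δp = 215 hPa = 21500 Pa, q̄ = 0.00488 kg/kg → 0.00488 × 21500 / 9.8 = 10.71 mm
Layer 790–680 hPa: Δp = 110 hPa = 11000 Pa, q̄ = 0.00233 kg/kg → 0.00233 × 11000 / 9.8 = 2.62 mm
Layer 680–520 hPa: Δp = 160 hPa = 16000 Pa, q̄ = 0.00215 kg/kg → 0.00215 × 16000 / 9.8 = 3.51 mm
Layer 520–300 hPa: Δp = 220 hPa = 22000 Pa, q̄ = 0.000534 kg/kg → 0.000534 × 22000 / 9.8 = 1.20 mm
PW = 10.71 + 2.62 + 3.51 + 1.20 = 18.04 ≈ 18.0 mm.

PW ≈ 18.0 mm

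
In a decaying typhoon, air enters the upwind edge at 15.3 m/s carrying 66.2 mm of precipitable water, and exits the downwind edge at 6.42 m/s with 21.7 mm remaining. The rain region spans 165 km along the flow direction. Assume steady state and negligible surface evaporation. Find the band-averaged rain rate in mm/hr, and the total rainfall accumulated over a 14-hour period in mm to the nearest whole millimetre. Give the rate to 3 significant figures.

Column moisture flux per unit crosswind length is F = V × PW.
Inflow: F_in = 15.3 × 66.2 = 1012.86 mm·m/s
Outflow: F_out = 6.42 × 21.7 = 139.314 mm·m/s
Steady-state rate R = (F_in − F_out)/L = (1012.86 − 139.314) / 165000 m = 5.294e-03 mm/s.
R = 5.294e-03 × 3600 = 19.1 mm/hr.
Over 14 h: total = 19.1 × 14 = 267.4 ≈ 267 mm.

R ≈ 19.1 mm/hr; total ≈ 267 mm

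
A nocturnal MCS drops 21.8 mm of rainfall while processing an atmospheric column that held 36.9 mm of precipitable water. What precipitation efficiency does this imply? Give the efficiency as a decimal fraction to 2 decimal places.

ε = rainfall / PW = 21.8 / 36.9 = 0.59.

ε ≈ 0.59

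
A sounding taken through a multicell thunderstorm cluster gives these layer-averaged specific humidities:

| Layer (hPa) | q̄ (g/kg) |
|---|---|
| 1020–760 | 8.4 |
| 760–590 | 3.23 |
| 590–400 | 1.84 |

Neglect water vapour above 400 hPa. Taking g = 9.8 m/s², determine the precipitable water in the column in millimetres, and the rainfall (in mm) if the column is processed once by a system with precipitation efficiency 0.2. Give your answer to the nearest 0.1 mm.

PW ≈ 31.5 mm; rainfall ≈ 6.3 mm

Precipitable water is the column-integrated vapour mass per unit area: PW = (1/g) Σ q̄ Δp, with q in kg/kg and Δp in Pa (1 kg/m² of water = 1 mm).
Layer 1020–760 hPa: Δp = 260 hPa = 26000 Pa, q̄ = 0.0084 kg/kg → 0.0084 × 26000 / 9.8 = 22.29 mm
Layer 760–590 hPa: Δp = 170 hPa = 17000 Pa, q̄ = 0.00323 kg/kg → 0.00323 × 17000 / 9.8 = 5.60 mm
Layer 590–400 hPa: Δp = 190 hPa = 19000 Pa, q̄ = 0.00184 kg/kg → 0.00184 × 19000 / 9.8 = 3.57 mm
PW = 22.29 + 5.60 + 3.57 = 31.46 ≈ 31.5 mm.
Rainfall = ε × PW = 0.2 × 31.5 = 6.3 mm.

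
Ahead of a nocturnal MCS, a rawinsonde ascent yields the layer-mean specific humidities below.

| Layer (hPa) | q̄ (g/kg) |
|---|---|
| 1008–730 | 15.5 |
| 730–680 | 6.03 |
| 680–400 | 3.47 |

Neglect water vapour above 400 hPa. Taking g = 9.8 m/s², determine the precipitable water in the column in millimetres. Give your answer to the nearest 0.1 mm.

PW ≈ 57.0 mm

Precipitable water is the column-integrated vapour mass per unit area: PW = (1/g) Σ q̄ Δp, with q in kg/kg and Δp in Pa (1 kg/m² of water = 1 mm).
Layer 1008–730 hPa: Δp = 278 hPa = 27800 Pa, q̄ = 0.0155 kg/kg → 0.0155 × 27800 / 9.8 = 43.97 mm
Layer 730–680 hPa: Δp = 50 hPa = 5000 Pa, q̄ = 0.00603 kg/kg → 0.00603 × 5000 / 9.8 = 3.08 mm
Layer 680–400 hPa: Δp = 280 hPa = 28000 Pa, q̄ = 0.00347 kg/kg → 0.00347 × 28000 / 9.8 = 9.91 mm
PW = 43.97 + 3.08 + 9.91 = 56.96 ≈ 57.0 mm.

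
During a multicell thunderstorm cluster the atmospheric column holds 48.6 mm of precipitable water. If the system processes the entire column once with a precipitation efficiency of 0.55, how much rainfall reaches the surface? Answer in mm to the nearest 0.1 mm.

rainfall ≈ 26.7 mm

Rainfall = ε × PW = 0.55 × 48.6 = 26.7 mm.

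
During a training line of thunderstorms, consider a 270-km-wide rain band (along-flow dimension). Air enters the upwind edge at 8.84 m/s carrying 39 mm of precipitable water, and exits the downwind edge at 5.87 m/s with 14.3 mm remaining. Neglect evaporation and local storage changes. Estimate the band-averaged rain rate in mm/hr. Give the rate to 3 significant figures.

R ≈ 3.48 mm/hr

Column moisture flux per unit crosswind length is F = V × PW.
Inflow: F_in = 8.84 × 39 = 344.76 mm·m/s
Outflow: F_out = 5.87 × 14.3 = 83.941 mm·m/s
Steady-state rate R = (F_in − F_out)/L = (344.76 − 83.941) / 270000 m = 9.660e-04 mm/s.
R = 9.660e-04 × 3600 = 3.48 mm/hr.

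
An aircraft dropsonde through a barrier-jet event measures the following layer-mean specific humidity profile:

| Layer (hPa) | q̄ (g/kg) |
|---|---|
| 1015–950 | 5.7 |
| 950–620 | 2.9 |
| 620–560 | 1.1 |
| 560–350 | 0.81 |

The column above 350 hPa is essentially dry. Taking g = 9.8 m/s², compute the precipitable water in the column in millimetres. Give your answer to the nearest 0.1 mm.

Precipitable water is the column-integrated vapour mass per unit area: PW = (1/g) Σ q̄ Δp, with q in kg/kg and Δp in Pa (1 kg/m² of water = 1 mm).
Layer 1015–950 hPa: Δp = 65 hPa = 6500 Pa, q̄ = 0.0057 kg/kg → 0.0057 × 6500 / 9.8 = 3.78 mm
Layer 950–620 hPa: Δp = 330 hPa = 33000 Pa, q̄ = 0.0029 kg/kg → 0.0029 × 33000 / 9.8 = 9.77 mm
Layer 620–560 hPa: Δp = 60 hPa = 6000 Pa, q̄ = 0.0011 kg/kg → 0.0011 × 6000 / 9.8 = 0.67 mm
Layer 560–350 hPa: Δp = 210 hPa = 21000 Pa, q̄ = 0.00081 kg/kg → 0.00081 × 21000 / 9.8 = 1.74 mm
PW = 3.78 + 9.77 + 0.67 + 1.74 = 15.96 ≈ 16.0 mm.

PW ≈ 16.0 mm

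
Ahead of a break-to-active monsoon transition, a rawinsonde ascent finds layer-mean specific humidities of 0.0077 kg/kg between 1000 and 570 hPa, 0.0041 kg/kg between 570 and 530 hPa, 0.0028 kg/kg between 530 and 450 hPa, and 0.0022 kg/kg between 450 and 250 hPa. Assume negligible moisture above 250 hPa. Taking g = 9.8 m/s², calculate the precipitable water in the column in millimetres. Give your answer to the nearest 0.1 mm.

PW ≈ 42.2 mm

Precipitable water is the column-integrated vapour mass per unit area: PW = (1/g) Σ q̄ Δp, with q in kg/kg and Δp in Pa (1 kg/m² of water = 1 mm).
Layer 1000–570 hPa: Δp = 430 hPa = 43000 Pa, q̄ = 0.0077 kg/kg → 0.0077 × 43000 / 9.8 = 33.79 mm
Layer 570–530 hPa: Δp = 40 hPa = 4000 Pa, q̄ = 0.0041 kg/kg → 0.0041 × 4000 / 9.8 = 1.67 mm
Layer 530–450 hPa: Δp = 80 hPa = 8000 Pa, q̄ = 0.0028 kg/kg → 0.0028 × 8000 / 9.8 = 2.29 mm
Layer 450–250 hPa: Δp = 200 hPa = 20000 Pa, q̄ = 0.0022 kg/kg → 0.0022 × 20000 / 9.8 = 4.49 mm
PW = 33.79 + 1.67 + 2.29 + 4.49 = 42.24 ≈ 42.2 mm.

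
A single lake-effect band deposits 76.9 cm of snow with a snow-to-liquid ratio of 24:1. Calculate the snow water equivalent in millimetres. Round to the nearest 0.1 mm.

SWE ≈ 32.0 mm

SWE = snow depth / ratio = 76.9 cm / 24 = 3.204 cm = 32.0 mm.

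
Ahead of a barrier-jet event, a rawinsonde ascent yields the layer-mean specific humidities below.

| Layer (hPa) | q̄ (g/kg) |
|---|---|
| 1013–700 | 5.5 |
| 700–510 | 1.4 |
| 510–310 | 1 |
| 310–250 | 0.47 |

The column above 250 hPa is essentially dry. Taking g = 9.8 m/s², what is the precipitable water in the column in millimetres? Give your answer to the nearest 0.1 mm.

Precipitable water is the column-integrated vapour mass per unit area: PW = (1/g) Σ q̄ Δp, with q in kg/kg and Δp in Pa (1 kg/m² of water = 1 mm).
Layer 1013–700 hPa: Δp = 313 hPa = 31300 Pa, q̄ = 0.0055 kg/kg → 0.0055 × 31300 / 9.8 = 17.57 mm
Layer 700–510 hPa: Δp = 190 hPa = 19000 Pa, q̄ = 0.0014 kg/kg → 0.0014 × 19000 / 9.8 = 2.71 mm
Layer 510–310 hPa: Δp = 200 hPa = 20000 Pa, q̄ = 0.001 kg/kg → 0.001 × 20000 / 9.8 = 2.04 mm
Layer 310–250 hPa: Δp = 60 hPa = 6000 Pa, q̄ = 0.00047 kg/kg → 0.00047 × 6000 / 9.8 = 0.29 mm
PW = 17.57 + 2.71 + 2.04 + 0.29 = 22.61 ≈ 22.6 mm.

PW ≈ 22.6 mm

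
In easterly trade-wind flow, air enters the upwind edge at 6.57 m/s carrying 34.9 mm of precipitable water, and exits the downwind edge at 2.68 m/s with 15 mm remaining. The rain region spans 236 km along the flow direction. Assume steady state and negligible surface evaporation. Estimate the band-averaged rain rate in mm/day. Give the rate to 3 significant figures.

Column moisture flux per unit crosswind length is F = V × PW.
Inflow: F_in = 6.57 × 34.9 = 229.293 mm·m/s
Outflow: F_out = 2.68 × 15 = 40.2 mm·m/s
Steady-state rate R = (F_in − F_out)/L = (229.293 − 40.2) / 236000 m = 8.012e-04 mm/s.
R = 8.012e-04 × 3600 × 24 = 69.2 mm/day.

R ≈ 69.2 mm/day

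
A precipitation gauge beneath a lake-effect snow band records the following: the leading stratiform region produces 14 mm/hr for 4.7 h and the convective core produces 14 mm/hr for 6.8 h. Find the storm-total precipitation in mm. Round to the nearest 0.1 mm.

Total = Σ Rᵢ Δtᵢ = 14 × 4.7 + 14 × 6.8
      = 65.8 + 95.2 = 161.0 mm.

total ≈ 161.0 mm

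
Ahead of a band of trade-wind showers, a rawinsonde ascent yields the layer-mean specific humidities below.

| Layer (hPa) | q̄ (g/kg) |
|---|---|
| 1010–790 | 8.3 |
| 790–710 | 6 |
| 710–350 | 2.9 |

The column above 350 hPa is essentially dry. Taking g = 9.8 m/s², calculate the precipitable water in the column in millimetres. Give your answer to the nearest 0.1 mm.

PW ≈ 34.2 mm

Precipitable water is the column-integrated vapour mass per unit area: PW = (1/g) Σ q̄ Δp, with q in kg/kg and Δp in Pa (1 kg/m² of water = 1 mm).
Layer 1010–790 hPa: Δp = 220 hPa = 22000 Pa, q̄ = 0.0083 kg/kg → 0.0083 × 22000 / 9.8 = 18.63 mm
Layer 790–710 hPa: Δp = 80 hPa = 8000 Pa, q̄ = 0.006 kg/kg → 0.006 × 8000 / 9.8 = 4.90 mm
Layer 710–350 hPa: Δp = 360 hPa = 36000 Pa, q̄ = 0.0029 kg/kg → 0.0029 × 36000 / 9.8 = 10.65 mm
PW = 18.63 + 4.90 + 10.65 = 34.18 ≈ 34.2 mm.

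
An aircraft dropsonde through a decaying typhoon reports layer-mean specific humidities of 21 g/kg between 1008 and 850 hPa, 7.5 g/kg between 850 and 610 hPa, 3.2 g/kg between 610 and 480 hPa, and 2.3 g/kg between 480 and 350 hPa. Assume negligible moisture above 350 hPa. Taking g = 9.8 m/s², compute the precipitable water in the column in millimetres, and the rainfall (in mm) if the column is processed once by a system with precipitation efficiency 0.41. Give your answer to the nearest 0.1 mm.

Precipitable water is the column-integrated vapour mass per unit area: PW = (1/g) Σ q̄ Δp, with q in kg/kg and Δp in Pa (1 kg/m² of water = 1 mm).
Layer 1008–850 hPa: Δp = 158 hPa = 15800 Pa, q̄ = 0.021 kg/kg → 0.021 × 15800 / 9.8 = 33.86 mm
Layer 850–610 hPa: Δp = 240 hPa = 24000 Pa, q̄ = 0.0075 kg/kg → 0.0075 × 24000 / 9.8 = 18.37 mm
Layer 610–480 hPa: Δp = 130 hPa = 13000 Pa, q̄ = 0.0032 kg/kg → 0.0032 × 13000 / 9.8 = 4.24 mm
Layer 480–350 hPa: Δp = 130 hPa = 13000 Pa, q̄ = 0.0023 kg/kg → 0.0023 × 13000 / 9.8 = 3.05 mm
PW = 33.86 + 18.37 + 4.24 + 3.05 = 59.52 ≈ 59.5 mm.
Rainfall = ε × PW = 0.41 × 59.5 = 24.4 mm.

PW ≈ 59.5 mm; rainfall ≈ 24.4 mm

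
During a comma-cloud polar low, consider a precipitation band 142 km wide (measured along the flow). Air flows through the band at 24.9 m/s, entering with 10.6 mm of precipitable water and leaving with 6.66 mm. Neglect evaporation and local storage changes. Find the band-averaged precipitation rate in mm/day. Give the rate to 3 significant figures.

Column moisture flux per unit crosswind length is F = V × PW.
Inflow: F_in = 24.9 × 10.6 = 263.94 mm·m/s
Outflow: F_out = 24.9 × 6.66 = 165.834 mm·m/s
Steady-state rate R = (F_in − F_out)/L = (263.94 − 165.834) / 142000 m = 6.909e-04 mm/s.
R = 6.909e-04 × 3600 × 24 = 59.7 mm/day.

R ≈ 59.7 mm/day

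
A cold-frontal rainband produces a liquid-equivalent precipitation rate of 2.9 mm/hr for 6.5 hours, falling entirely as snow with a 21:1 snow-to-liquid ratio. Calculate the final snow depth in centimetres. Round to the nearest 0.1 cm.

Liquid-equivalent depth = 2.9 × 6.5 = 18.85 mm.
Snow depth = 18.85 mm × 21 = 395.85 mm = 39.6 cm.

snow depth ≈ 39.6 cm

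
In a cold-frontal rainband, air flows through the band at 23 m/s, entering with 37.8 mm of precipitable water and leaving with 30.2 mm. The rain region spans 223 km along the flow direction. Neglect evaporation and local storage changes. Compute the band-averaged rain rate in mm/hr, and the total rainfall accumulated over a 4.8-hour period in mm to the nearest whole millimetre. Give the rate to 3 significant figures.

Column moisture flux per unit crosswind length is F = V × PW.
Inflow: F_in = 23 × 37.8 = 869.4 mm·m/s
Outflow: F_out = 23 × 30.2 = 694.6 mm·m/s
Steady-state rate R = (F_in − F_out)/L = (869.4 − 694.6) / 223000 m = 7.839e-04 mm/s.
R = 7.839e-04 × 3600 = 2.82 mm/hr.
Over 4.8 h: total = 2.82 × 4.8 = 13.536 ≈ 14 mm.

R ≈ 2.82 mm/hr; total ≈ 14 mm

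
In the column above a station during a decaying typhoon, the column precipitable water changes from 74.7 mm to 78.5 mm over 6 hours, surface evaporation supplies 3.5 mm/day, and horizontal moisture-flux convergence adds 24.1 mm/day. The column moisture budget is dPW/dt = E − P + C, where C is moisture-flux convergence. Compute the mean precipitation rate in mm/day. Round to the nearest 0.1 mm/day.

dPW/dt = (78.5 − 74.7) mm / (6/24 day) = +15.200 mm/day.
P = E + C − dPW/dt = 3.5 + (24.1) − (+15.200) = 12.4 mm/day.

P ≈ 12.4 mm/day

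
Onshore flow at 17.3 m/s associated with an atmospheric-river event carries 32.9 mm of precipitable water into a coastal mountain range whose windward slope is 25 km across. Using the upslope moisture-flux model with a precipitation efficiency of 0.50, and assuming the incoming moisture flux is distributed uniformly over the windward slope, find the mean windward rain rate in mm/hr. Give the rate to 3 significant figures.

R ≈ 41.0 mm/hr

Incoming column moisture flux per unit ridge length: F = V × PW = 17.3 × 32.9 = 569.17 mm·m/s.
Spread over the 25 km slope with efficiency ε = 0.50: R = ε·F/W = 0.50 × 569.17 / 25000 m = 1.138e-02 mm/s.
R = 1.138e-02 × 3600 = 41.0 mm/hr.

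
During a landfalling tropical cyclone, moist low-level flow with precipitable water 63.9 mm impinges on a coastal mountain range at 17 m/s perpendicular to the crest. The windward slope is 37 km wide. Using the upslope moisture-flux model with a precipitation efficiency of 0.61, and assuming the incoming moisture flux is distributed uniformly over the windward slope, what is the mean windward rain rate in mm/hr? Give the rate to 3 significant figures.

R ≈ 64.5 mm/hr

Incoming column moisture flux per unit ridge length: F = V × PW = 17 × 63.9 = 1086.3 mm·m/s.
Spread over the 37 km slope with efficiency ε = 0.61: R = ε·F/W = 0.61 × 1086.3 / 37000 m = 1.791e-02 mm/s.
R = 1.791e-02 × 3600 = 64.5 mm/hr.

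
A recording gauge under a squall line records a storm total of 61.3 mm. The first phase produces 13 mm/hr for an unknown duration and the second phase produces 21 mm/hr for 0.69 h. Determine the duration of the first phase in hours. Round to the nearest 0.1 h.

Known phases: 21 × 0.69 = 14.49 mm.
Remaining depth = 61.3 − 14.49 = 46.81 mm.
Duration = 46.81 / 13 = 3.6 h.

duration ≈ 3.6 h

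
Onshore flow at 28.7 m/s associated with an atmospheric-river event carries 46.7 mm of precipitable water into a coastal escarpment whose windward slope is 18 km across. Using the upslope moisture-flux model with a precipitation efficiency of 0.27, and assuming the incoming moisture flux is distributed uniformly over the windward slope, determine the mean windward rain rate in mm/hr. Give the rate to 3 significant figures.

R ≈ 72.4 mm/hr

Incoming column moisture flux per unit ridge length: F = V × PW = 28.7 × 46.7 = 1340.29 mm·m/s.
Spread over the 18 km slope with efficiency ε = 0.27: R = ε·F/W = 0.27 × 1340.29 / 18000 m = 2.010e-02 mm/s.
R = 2.010e-02 × 3600 = 72.4 mm/hr.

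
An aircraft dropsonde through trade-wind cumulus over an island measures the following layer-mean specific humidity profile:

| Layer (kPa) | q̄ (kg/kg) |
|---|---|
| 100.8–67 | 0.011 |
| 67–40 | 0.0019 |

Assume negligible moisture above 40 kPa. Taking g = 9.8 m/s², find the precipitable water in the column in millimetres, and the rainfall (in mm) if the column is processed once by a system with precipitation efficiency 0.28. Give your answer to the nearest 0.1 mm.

Precipitable water is the column-integrated vapour mass per unit area: PW = (1/g) Σ q̄ Δp, with q in kg/kg and Δp in Pa (1 kg/m² of water = 1 mm).
Layer 100.8–67 kPa: Δp = 338 hPa = 33800 Pa, q̄ = 0.011 kg/kg → 0.011 × 33800 / 9.8 = 37.94 mm
Layer 67–40 kPa: Δp = 270 hPa = 27000 Pa, q̄ = 0.0019 kg/kg → 0.0019 × 27000 / 9.8 = 5.23 mm
PW = 37.94 + 5.23 = 43.17 ≈ 43.2 mm.
Rainfall = ε × PW = 0.28 × 43.2 = 12.1 mm.

PW ≈ 43.2 mm; rainfall ≈ 12.1 mm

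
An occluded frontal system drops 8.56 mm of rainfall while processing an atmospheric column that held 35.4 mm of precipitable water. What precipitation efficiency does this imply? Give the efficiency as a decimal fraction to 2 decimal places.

ε = rainfall / PW = 8.56 / 35.4 = 0.24.

ε ≈ 0.24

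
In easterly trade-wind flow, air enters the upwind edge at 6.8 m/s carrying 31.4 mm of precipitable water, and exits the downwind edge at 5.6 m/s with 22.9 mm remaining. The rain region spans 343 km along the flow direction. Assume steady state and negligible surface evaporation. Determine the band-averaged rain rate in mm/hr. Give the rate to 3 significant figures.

Column moisture flux per unit crosswind length is F = V × PW.
Inflow: F_in = 6.8 × 31.4 = 213.52 mm·m/s
Outflow: F_out = 5.6 × 22.9 = 128.24 mm·m/s
Steady-state rate R = (F_in − F_out)/L = (213.52 − 128.24) / 343000 m = 2.486e-04 mm/s.
R = 2.486e-04 × 3600 = 0.895 mm/hr.

R ≈ 0.895 mm/hr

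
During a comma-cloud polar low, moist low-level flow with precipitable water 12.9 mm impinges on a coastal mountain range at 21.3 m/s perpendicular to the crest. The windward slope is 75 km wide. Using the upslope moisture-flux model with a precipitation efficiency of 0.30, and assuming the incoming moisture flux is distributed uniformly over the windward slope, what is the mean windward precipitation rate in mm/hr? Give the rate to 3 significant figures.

Incoming column moisture flux per unit ridge length: F = V × PW = 21.3 × 12.9 = 274.77 mm·m/s.
Spread over the 75 km slope with efficiency ε = 0.30: R = ε·F/W = 0.30 × 274.77 / 75000 m = 1.099e-03 mm/s.
R = 1.099e-03 × 3600 = 3.96 mm/hr.

R ≈ 3.96 mm/hr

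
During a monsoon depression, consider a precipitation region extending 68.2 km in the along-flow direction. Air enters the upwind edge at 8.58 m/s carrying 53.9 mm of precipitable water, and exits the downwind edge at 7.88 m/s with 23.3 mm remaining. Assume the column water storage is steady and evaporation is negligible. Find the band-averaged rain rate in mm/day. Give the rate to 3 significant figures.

R ≈ 353 mm/day

Column moisture flux per unit crosswind length is F = V × PW.
Inflow: F_in = 8.58 × 53.9 = 462.462 mm·m/s
Outflow: F_out = 7.88 × 23.3 = 183.604 mm·m/s
Steady-state rate R = (F_in − F_out)/L = (462.462 − 183.604) / 68200 m = 4.089e-03 mm/s.
R = 4.089e-03 × 3600 × 24 = 353 mm/day.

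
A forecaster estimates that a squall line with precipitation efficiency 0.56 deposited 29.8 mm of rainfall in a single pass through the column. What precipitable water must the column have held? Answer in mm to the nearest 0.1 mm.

PW ≈ 53.2 mm

PW = rainfall / ε = 29.8 / 0.56 = 53.2 mm.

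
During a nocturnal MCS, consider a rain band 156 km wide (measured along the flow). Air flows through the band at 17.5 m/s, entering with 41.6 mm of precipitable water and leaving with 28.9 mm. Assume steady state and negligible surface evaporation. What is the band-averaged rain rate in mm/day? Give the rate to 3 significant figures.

R ≈ 123 mm/day

Column moisture flux per unit crosswind length is F = V × PW.
Inflow: F_in = 17.5 × 41.6 = 728 mm·m/s
Outflow: F_out = 17.5 × 28.9 = 505.75 mm·m/s
Steady-state rate R = (F_in − F_out)/L = (728 − 505.75) / 156000 m = 1.425e-03 mm/s.
R = 1.425e-03 × 3600 × 24 = 123 mm/day.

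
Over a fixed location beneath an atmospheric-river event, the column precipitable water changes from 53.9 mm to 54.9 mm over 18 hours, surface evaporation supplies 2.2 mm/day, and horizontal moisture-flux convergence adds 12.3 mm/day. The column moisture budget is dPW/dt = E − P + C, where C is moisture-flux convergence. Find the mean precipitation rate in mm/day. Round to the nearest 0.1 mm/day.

P ≈ 13.2 mm/day

dPW/dt = (54.9 − 53.9) mm / (18/24 day) = +1.333 mm/day.
P = E + C − dPW/dt = 2.2 + (12.3) − (+1.333) = 13.2 mm/day.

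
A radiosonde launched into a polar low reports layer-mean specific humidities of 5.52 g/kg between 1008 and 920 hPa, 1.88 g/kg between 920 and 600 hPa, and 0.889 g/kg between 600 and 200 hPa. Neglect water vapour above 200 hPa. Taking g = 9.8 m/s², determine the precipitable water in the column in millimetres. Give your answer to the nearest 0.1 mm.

PW ≈ 14.7 mm

Precipitable water is the column-integrated vapour mass per unit area: PW = (1/g) Σ q̄ Δp, with q in kg/kg and Δp in Pa (1 kg/m² of water = 1 mm).
Layer 1008–920 hPa: Δp = 88 hPa = 8800 Pa, q̄ = 0.00552 kg/kg → 0.00552 × 8800 / 9.8 = 4.96 mm
Layer 920–600 hPa: Δp = 320 hPa = 32000 Pa, q̄ = 0.00188 kg/kg → 0.00188 × 32000 / 9.8 = 6.14 mm
Layer 600–200 hPa: Δp = 400 hPa = 40000 Pa, q̄ = 0.000889 kg/kg → 0.000889 × 40000 / 9.8 = 3.63 mm
PW = 4.96 + 6.14 + 3.63 = 14.73 ≈ 14.7 mm.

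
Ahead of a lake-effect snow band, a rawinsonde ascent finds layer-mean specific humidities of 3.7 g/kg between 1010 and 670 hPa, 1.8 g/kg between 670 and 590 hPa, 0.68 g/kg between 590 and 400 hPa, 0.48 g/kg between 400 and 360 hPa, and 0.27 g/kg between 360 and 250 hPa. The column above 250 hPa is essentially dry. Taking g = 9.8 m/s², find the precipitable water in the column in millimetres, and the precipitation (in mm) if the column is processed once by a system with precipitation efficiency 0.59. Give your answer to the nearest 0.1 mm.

Precipitable water is the column-integrated vapour mass per unit area: PW = (1/g) Σ q̄ Δp, with q in kg/kg and Δp in Pa (1 kg/m² of water = 1 mm).
Layer 1010–670 hPa: Δp = 340 hPa = 34000 Pa, q̄ = 0.0037 kg/kg → 0.0037 × 34000 / 9.8 = 12.84 mm
Layer 670–590 hPa: Δp = 80 hPa = 8000 Pa, q̄ = 0.0018 kg/kg → 0.0018 × 8000 / 9.8 = 1.47 mm
Layer 590–400 hPa: Δp = 190 hPa = 19000 Pa, q̄ = 0.00068 kg/kg → 0.00068 × 19000 / 9.8 = 1.32 mm
Layer 400–360 hPa: Δp = 40 hPa = 4000 Pa, q̄ = 0.00048 kg/kg → 0.00048 × 4000 / 9.8 = 0.20 mm
Layer 360–250 hPa: Δp = 110 hPa = 11000 Pa, q̄ = 0.00027 kg/kg → 0.00027 × 11000 / 9.8 = 0.30 mm
PW = 12.84 + 1.47 + 1.32 + 0.20 + 0.30 = 16.13 ≈ 16.1 mm.
Precipitation = ε × PW = 0.59 × 16.1 = 9.5 mm.

PW ≈ 16.1 mm; precipitation ≈ 9.5 mm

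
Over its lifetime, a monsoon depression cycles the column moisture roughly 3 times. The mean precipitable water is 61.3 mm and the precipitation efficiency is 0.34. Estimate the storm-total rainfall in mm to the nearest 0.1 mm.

rainfall ≈ 62.5 mm

Each cycle deposits ε × PW = 0.34 × 61.3 = 20.842 mm.
Over 3 cycles: 3 × 20.842 = 62.5 mm.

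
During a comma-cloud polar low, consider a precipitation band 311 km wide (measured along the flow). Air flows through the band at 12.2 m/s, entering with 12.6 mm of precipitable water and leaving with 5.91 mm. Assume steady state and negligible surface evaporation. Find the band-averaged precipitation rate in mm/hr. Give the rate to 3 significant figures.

R ≈ 0.945 mm/hr

Column moisture flux per unit crosswind length is F = V × PW.
Inflow: F_in = 12.2 × 12.6 = 153.72 mm·m/s
Outflow: F_out = 12.2 × 5.91 = 72.102 mm·m/s
Steady-state rate R = (F_in − F_out)/L = (153.72 − 72.102) / 311000 m = 2.624e-04 mm/s.
R = 2.624e-04 × 3600 = 0.945 mm/hr.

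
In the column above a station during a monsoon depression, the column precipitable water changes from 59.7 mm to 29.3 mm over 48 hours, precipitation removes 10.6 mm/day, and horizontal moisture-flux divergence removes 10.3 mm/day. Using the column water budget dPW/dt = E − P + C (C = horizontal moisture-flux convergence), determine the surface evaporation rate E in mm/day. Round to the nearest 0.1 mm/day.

E ≈ 5.7 mm/day

dPW/dt = (29.3 − 59.7) mm / (48/24 day) = -15.200 mm/day.
E = dPW/dt + P − C = (-15.200) + 10.6 − (-10.3) = 5.7 mm/day.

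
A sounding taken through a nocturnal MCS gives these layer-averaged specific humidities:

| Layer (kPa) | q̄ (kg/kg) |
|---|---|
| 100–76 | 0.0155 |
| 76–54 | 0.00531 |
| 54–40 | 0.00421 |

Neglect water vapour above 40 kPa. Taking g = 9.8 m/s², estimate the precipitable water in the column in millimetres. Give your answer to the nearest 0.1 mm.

PW ≈ 55.9 mm

Precipitable water is the column-integrated vapour mass per unit area: PW = (1/g) Σ q̄ Δp, with q in kg/kg and Δp in Pa (1 kg/m² of water = 1 mm).
Layer 100–76 kPa: Δp = 240 hPa = 24000 Pa, q̄ = 0.0155 kg/kg → 0.0155 × 24000 / 9.8 = 37.96 mm
Layer 76–54 kPa: Δp = 220 hPa = 22000 Pa, q̄ = 0.00531 kg/kg → 0.00531 × 22000 / 9.8 = 11.92 mm
Layer 54–40 kPa: Δp = 140 hPa = 14000 Pa, q̄ = 0.00421 kg/kg → 0.00421 × 14000 / 9.8 = 6.01 mm
PW = 37.96 + 11.92 + 6.01 = 55.89 ≈ 55.9 mm.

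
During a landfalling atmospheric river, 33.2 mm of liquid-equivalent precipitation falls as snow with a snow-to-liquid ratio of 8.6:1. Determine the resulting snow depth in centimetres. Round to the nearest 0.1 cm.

snow depth ≈ 28.6 cm

Snow depth = liquid × ratio = 33.2 mm × 8.6 = 285.52 mm = 28.6 cm.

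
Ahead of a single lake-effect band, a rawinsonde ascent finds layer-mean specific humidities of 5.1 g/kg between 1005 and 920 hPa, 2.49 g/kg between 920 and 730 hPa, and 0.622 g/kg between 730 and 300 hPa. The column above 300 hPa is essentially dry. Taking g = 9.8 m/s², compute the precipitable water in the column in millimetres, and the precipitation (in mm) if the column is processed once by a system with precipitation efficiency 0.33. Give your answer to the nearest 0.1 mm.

Precipitable water is the column-integrated vapour mass per unit area: PW = (1/g) Σ q̄ Δp, with q in kg/kg and Δp in Pa (1 kg/m² of water = 1 mm).
Layer 1005–920 hPa: Δp = 85 hPa = 8500 Pa, q̄ = 0.0051 kg/kg → 0.0051 × 8500 / 9.8 = 4.42 mm
Layer 920–730 hPa: Δp = 190 hPa = 19000 Pa, q̄ = 0.00249 kg/kg → 0.00249 × 19000 / 9.8 = 4.83 mm
Layer 730–300 hPa: Δp = 430 hPa = 43000 Pa, q̄ = 0.000622 kg/kg → 0.000622 × 43000 / 9.8 = 2.73 mm
PW = 4.42 + 4.83 + 2.73 = 11.98 ≈ 12.0 mm.
Precipitation = ε × PW = 0.33 × 12.0 = 4.0 mm.

PW ≈ 12.0 mm; precipitation ≈ 4.0 mm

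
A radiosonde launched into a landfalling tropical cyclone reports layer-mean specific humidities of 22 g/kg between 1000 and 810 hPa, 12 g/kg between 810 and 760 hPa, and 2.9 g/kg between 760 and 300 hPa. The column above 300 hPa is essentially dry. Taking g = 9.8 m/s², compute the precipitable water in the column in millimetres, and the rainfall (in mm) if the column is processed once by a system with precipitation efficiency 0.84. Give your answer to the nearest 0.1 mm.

PW ≈ 62.4 mm; rainfall ≈ 52.4 mm

Precipitable water is the column-integrated vapour mass per unit area: PW = (1/g) Σ q̄ Δp, with q in kg/kg and Δp in Pa (1 kg/m² of water = 1 mm).
Layer 1000–810 hPa: Δp = 190 hPa = 19000 Pa, q̄ = 0.022 kg/kg → 0.022 × 19000 / 9.8 = 42.65 mm
Layer 810–760 hPa: Δp = 50 hPa = 5000 Pa, q̄ = 0.012 kg/kg → 0.012 × 5000 / 9.8 = 6.12 mm
Layer 760–300 hPa: Δp = 460 hPa = 46000 Pa, q̄ = 0.0029 kg/kg → 0.0029 × 46000 / 9.8 = 13.61 mm
PW = 42.65 + 6.12 + 13.61 = 62.38 ≈ 62.4 mm.
Rainfall = ε × PW = 0.84 × 62.4 = 52.4 mm.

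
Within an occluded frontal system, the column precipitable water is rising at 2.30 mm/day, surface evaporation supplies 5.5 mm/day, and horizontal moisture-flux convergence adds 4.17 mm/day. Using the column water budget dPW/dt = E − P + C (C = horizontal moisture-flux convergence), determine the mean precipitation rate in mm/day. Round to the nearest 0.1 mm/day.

P ≈ 7.4 mm/day

dPW/dt = +2.30 mm/day.
P = E + C − dPW/dt = 5.5 + (4.17) − (+2.30) = 7.4 mm/day.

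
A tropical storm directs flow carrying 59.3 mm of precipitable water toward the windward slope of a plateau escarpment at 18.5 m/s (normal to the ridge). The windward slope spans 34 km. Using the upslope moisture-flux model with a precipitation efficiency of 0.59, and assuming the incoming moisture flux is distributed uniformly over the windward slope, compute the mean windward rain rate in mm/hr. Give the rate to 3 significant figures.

Incoming column moisture flux per unit ridge length: F = V × PW = 18.5 × 59.3 = 1097.05 mm·m/s.
Spread over the 34 km slope with efficiency ε = 0.59: R = ε·F/W = 0.59 × 1097.05 / 34000 m = 1.904e-02 mm/s.
R = 1.904e-02 × 3600 = 68.5 mm/hr.

R ≈ 68.5 mm/hr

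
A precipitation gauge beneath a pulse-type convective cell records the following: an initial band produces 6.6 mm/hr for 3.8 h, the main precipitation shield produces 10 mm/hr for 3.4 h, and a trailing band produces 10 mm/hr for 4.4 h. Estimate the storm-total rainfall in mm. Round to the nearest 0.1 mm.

total ≈ 103.1 mm

Total = Σ Rᵢ Δtᵢ = 6.6 × 3.8 + 10 × 3.4 + 10 × 4.4
      = 25.08 + 34 + 44 = 103.1 mm.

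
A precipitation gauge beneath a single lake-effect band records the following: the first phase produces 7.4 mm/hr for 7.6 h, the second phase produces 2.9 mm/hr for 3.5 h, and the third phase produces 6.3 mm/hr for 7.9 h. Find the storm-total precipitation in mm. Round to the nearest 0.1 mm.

Total = Σ Rᵢ Δtᵢ = 7.4 × 7.6 + 2.9 × 3.5 + 6.3 × 7.9
      = 56.24 + 10.15 + 49.77 = 116.2 mm.

total ≈ 116.2 mm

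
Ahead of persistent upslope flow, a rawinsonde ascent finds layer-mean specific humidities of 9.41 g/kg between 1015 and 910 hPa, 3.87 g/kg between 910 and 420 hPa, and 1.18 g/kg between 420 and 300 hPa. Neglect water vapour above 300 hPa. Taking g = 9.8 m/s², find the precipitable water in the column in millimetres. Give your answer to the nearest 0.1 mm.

Precipitable water is the column-integrated vapour mass per unit area: PW = (1/g) Σ q̄ Δp, with q in kg/kg and Δp in Pa (1 kg/m² of water = 1 mm).
Layer 1015–910 hPa: Δp = 105 hPa = 10500 Pa, q̄ = 0.00941 kg/kg → 0.00941 × 10500 / 9.8 = 10.08 mm
Layer 910–420 hPa: Δp = 490 hPa = 49000 Pa, q̄ = 0.00387 kg/kg → 0.00387 × 49000 / 9.8 = 19.35 mm
Layer 420–300 hPa: Δp = 120 hPa = 12000 Pa, q̄ = 0.00118 kg/kg → 0.00118 × 12000 / 9.8 = 1.44 mm
PW = 10.08 + 19.35 + 1.44 = 30.87 ≈ 30.9 mm.

PW ≈ 30.9 mm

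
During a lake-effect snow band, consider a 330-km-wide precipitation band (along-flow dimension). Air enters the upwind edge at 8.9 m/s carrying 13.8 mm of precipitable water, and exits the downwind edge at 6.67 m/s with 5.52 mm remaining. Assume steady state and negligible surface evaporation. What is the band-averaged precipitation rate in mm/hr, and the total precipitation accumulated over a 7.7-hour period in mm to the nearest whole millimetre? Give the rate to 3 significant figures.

R ≈ 0.938 mm/hr; total ≈ 7 mm

Column moisture flux per unit crosswind length is F = V × PW.
Inflow: F_in = 8.9 × 13.8 = 122.82 mm·m/s
Outflow: F_out = 6.67 × 5.52 = 36.8184 mm·m/s
Steady-state rate R = (F_in − F_out)/L = (122.82 − 36.8184) / 330000 m = 2.606e-04 mm/s.
R = 2.606e-04 × 3600 = 0.938 mm/hr.
Over 7.7 h: total = 0.938 × 7.7 = 7.2226 ≈ 7 mm.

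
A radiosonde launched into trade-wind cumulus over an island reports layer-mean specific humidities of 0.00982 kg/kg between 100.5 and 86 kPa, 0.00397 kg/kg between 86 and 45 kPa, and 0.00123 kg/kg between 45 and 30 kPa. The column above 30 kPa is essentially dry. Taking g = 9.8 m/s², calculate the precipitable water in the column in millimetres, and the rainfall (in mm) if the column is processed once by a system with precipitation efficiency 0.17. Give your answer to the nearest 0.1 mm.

Precipitable water is the column-integrated vapour mass per unit area: PW = (1/g) Σ q̄ Δp, with q in kg/kg and Δp in Pa (1 kg/m² of water = 1 mm).
Layer 100.5–86 kPa: Δp = 145 hPa = 14500 Pa, q̄ = 0.00982 kg/kg → 0.00982 × 14500 / 9.8 = 14.53 mm
Layer 86–45 kPa: Δp = 410 hPa = 41000 Pa, q̄ = 0.00397 kg/kg → 0.00397 × 41000 / 9.8 = 16.61 mm
Layer 45–30 kPa: Δp = 150 hPa = 15000 Pa, q̄ = 0.00123 kg/kg → 0.00123 × 15000 / 9.8 = 1.88 mm
PW = 14.53 + 16.61 + 1.88 = 33.02 ≈ 33.0 mm.
Rainfall = ε × PW = 0.17 × 33.0 = 5.6 mm.

PW ≈ 33.0 mm; rainfall ≈ 5.6 mm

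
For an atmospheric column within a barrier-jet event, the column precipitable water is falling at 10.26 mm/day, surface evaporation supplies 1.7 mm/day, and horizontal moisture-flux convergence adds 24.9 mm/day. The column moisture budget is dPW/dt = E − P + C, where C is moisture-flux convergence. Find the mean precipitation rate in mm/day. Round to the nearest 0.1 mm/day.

dPW/dt = -10.26 mm/day.
P = E + C − dPW/dt = 1.7 + (24.9) − (-10.26) = 36.9 mm/day.

P ≈ 36.9 mm/day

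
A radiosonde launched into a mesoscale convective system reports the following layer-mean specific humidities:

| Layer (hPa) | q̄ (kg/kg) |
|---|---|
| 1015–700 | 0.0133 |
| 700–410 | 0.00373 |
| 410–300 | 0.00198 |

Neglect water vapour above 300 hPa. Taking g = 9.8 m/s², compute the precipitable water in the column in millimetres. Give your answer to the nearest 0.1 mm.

Precipitable water is the column-integrated vapour mass per unit area: PW = (1/g) Σ q̄ Δp, with q in kg/kg and Δp in Pa (1 kg/m² of water = 1 mm).
Layer 1015–700 hPa: Δp = 315 hPa = 31500 Pa, q̄ = 0.0133 kg/kg → 0.0133 × 31500 / 9.8 = 42.75 mm
Layer 700–410 hPa: Δp = 290 hPa = 29000 Pa, q̄ = 0.00373 kg/kg → 0.00373 × 29000 / 9.8 = 11.04 mm
Layer 410–300 hPa: Δp = 110 hPa = 11000 Pa, q̄ = 0.00198 kg/kg → 0.00198 × 11000 / 9.8 = 2.22 mm
PW = 42.75 + 11.04 + 2.22 = 56.01 ≈ 56.0 mm.

PW ≈ 56.0 mm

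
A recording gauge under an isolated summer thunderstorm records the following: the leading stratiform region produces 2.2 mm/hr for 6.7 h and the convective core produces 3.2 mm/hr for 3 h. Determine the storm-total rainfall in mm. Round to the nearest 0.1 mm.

Total = Σ Rᵢ Δtᵢ = 2.2 × 6.7 + 3.2 × 3
      = 14.74 + 9.6 = 24.3 mm.

total ≈ 24.3 mm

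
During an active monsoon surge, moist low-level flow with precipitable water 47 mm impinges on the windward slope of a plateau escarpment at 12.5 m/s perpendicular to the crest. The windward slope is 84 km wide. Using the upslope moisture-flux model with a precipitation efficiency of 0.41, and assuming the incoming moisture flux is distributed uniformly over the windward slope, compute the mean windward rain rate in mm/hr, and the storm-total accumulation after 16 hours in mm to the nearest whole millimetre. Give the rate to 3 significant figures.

R ≈ 10.3 mm/hr; total ≈ 165 mm

Incoming column moisture flux per unit ridge length: F = V × PW = 12.5 × 47 = 587.5 mm·m/s.
Spread over the 84 km slope with efficiency ε = 0.41: R = ε·F/W = 0.41 × 587.5 / 84000 m = 2.868e-03 mm/s.
R = 2.868e-03 × 3600 = 10.3 mm/hr.
Over 16 h: total = 10.3 × 16 = 164.8 ≈ 165 mm.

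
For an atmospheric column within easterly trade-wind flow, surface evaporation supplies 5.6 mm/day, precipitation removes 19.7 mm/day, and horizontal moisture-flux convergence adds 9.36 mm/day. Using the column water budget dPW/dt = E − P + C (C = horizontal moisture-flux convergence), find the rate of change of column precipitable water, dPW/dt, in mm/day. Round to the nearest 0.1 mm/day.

dPW/dt = E − P + C = 5.6 − 19.7 + (9.36) = -4.7 mm/day.

dPW/dt ≈ -4.7 mm/day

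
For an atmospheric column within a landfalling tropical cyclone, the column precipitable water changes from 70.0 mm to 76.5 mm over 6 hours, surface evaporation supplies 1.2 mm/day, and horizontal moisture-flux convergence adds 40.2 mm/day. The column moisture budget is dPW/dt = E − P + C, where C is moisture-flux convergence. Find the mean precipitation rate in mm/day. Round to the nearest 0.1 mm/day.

dPW/dt = (76.5 − 70.0) mm / (6/24 day) = +26.000 mm/day.
P = E + C − dPW/dt = 1.2 + (40.2) − (+26.000) = 15.4 mm/day.

P ≈ 15.4 mm/day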